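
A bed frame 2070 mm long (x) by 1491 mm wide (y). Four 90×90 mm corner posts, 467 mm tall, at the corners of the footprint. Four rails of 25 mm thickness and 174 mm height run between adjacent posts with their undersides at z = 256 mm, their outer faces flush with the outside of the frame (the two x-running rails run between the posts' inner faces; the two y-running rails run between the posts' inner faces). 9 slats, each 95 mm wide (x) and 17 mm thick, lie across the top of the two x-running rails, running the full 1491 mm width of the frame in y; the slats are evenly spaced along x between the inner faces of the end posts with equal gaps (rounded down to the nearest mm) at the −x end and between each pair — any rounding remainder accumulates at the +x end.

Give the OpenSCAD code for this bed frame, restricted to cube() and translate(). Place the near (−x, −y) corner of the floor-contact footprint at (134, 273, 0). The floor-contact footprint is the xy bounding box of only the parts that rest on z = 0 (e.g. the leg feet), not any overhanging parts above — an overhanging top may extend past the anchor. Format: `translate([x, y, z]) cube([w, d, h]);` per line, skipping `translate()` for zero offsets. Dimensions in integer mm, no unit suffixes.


translate([134, 273, 0]) cube([90, 90, 467]);
translate([134, 1674, 0]) cube([90, 90, 467]);
translate([2114, 273, 0]) cube([90, 90, 467]);
translate([2114, 1674, 0]) cube([90, 90, 467]);
translate([224, 273, 256]) cube([1890, 25, 174]);
translate([224, 1739, 256]) cube([1890, 25, 174]);
translate([134, 363, 256]) cube([25, 1311, 174]);
translate([2179, 363, 256]) cube([25, 1311, 174]);
translate([327, 273, 430]) cube([95, 1491, 17]);
translate([525, 273, 430]) cube([95, 1491, 17]);
translate([723, 273, 430]) cube([95, 1491, 17]);
translate([921, 273, 430]) cube([95, 1491, 17]);
translate([1119, 273, 430]) cube([95, 1491, 17]);
translate([1317, 273, 430]) cube([95, 1491, 17]);
translate([1515, 273, 430]) cube([95, 1491, 17]);
translate([1713, 273, 430]) cube([95, 1491, 17]);
translate([1911, 273, 430]) cube([95, 1491, 17]);


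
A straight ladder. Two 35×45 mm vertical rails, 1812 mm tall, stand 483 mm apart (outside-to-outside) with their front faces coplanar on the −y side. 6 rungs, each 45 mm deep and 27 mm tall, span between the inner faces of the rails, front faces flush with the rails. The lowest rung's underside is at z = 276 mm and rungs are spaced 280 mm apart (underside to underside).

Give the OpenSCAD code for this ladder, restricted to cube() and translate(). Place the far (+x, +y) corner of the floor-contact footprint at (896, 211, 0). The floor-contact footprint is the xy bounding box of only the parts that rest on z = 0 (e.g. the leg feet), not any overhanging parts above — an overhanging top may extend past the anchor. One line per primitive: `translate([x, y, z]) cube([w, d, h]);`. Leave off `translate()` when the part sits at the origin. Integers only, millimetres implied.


translate([413, 166, 0]) cube([35, 45, 1812]);
translate([861, 166, 0]) cube([35, 45, 1812]);
translate([448, 166, 276]) cube([413, 45, 27]);
translate([448, 166, 556]) cube([413, 45, 27]);
translate([448, 166, 836]) cube([413, 45, 27]);
translate([448, 166, 1116]) cube([413, 45, 27]);
translate([448, 166, 1396]) cube([413, 45, 27]);
translate([448, 166, 1676]) cube([413, 45, 27]);


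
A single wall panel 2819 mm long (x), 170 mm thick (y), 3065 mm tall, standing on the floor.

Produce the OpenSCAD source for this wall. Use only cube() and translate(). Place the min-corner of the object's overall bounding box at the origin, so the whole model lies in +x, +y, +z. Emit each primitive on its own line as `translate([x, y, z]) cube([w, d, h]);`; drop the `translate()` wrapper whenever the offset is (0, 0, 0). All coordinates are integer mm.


cube([2819, 170, 3065]);


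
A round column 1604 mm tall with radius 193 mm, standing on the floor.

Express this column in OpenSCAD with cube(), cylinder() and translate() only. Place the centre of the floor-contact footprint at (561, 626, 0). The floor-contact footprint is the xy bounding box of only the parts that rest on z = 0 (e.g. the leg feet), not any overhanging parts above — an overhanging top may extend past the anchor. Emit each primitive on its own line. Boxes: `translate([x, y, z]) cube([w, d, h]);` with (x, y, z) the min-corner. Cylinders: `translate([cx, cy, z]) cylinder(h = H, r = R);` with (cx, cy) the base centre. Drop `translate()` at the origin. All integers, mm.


translate([561, 626, 0]) cylinder(h = 1604, r = 193);


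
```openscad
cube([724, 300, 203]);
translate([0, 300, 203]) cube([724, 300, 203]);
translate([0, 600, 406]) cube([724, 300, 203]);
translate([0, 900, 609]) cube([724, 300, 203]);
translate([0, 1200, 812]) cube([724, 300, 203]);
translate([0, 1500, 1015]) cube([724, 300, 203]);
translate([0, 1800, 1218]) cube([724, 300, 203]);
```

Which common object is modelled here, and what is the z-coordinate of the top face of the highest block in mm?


A staircase. The total rise is 1421 mm.

7 identical blocks, each offset up and back from the previous — a staircase. Each step is 203 mm tall and there are 7 of them, so the total rise is 7 × 203 = 1421 mm.


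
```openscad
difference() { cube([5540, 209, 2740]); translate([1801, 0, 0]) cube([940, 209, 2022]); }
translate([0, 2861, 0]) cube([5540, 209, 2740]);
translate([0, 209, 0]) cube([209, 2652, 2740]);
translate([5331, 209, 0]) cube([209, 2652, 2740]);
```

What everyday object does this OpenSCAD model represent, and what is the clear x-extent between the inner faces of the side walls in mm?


A single room. The interior width is 5122 mm.

Four walls enclosing a rectangle with a door in the front wall — a room. Outside width 5540 minus two 209 mm walls gives 5122 mm.


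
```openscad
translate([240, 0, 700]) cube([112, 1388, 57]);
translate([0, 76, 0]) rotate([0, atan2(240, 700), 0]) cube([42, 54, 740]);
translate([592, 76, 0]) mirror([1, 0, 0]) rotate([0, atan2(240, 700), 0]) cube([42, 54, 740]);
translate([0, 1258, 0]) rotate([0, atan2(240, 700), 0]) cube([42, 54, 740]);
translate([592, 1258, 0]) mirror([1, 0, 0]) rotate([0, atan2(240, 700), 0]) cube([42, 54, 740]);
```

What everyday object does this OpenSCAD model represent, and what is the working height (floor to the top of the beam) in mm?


A sawhorse. The overall height is 757 mm.

A beam across two mirrored pairs of raked legs — a sawhorse. The beam's underside is at z = 700 (matching the legs' vertical rise in atan2(240, 700)) and the beam is 57 mm tall, so its top is at 700 + 57 = 757 mm. The raked legs top out at the beam's underside, so that is the highest point.


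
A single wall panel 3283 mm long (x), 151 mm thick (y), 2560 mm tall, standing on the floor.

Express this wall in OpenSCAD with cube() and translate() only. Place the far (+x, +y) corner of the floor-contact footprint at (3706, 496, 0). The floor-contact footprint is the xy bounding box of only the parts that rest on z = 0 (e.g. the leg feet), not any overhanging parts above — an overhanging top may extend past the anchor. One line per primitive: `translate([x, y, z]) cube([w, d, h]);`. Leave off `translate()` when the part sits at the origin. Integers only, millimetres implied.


translate([423, 345, 0]) cube([3283, 151, 2560]);


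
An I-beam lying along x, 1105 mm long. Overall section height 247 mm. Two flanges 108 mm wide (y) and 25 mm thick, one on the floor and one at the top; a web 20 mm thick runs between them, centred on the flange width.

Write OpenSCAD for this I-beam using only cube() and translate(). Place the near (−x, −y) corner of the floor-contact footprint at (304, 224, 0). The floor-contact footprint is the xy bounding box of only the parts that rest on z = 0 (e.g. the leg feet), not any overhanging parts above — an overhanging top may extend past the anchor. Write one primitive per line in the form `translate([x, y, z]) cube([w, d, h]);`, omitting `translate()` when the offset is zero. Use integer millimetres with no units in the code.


translate([304, 224, 0]) cube([1105, 108, 25]);
translate([304, 268, 25]) cube([1105, 20, 197]);
translate([304, 224, 222]) cube([1105, 108, 25]);


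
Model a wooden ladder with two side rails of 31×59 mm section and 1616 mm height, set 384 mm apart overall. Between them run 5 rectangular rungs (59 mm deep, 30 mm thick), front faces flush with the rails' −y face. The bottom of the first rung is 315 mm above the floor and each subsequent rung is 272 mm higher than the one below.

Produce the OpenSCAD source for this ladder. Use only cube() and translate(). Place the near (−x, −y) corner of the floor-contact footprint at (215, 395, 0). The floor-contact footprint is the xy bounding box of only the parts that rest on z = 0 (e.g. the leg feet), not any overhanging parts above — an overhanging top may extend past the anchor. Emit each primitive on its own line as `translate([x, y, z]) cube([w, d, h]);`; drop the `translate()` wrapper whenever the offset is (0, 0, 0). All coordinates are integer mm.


translate([215, 395, 0]) cube([31, 59, 1616]);
translate([568, 395, 0]) cube([31, 59, 1616]);
translate([246, 395, 315]) cube([322, 59, 30]);
translate([246, 395, 587]) cube([322, 59, 30]);
translate([246, 395, 859]) cube([322, 59, 30]);
translate([246, 395, 1131]) cube([322, 59, 30]);
translate([246, 395, 1403]) cube([322, 59, 30]);


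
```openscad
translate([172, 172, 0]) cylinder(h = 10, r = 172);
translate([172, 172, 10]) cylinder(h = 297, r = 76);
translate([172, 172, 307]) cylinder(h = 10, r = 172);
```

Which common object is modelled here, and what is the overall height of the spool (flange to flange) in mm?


A spool. The overall height is 317 mm.

Three coaxial cylinders, large–small–large — a spool. Two 10 mm flanges and a 297 mm core give 10 + 297 + 10 = 317 mm.


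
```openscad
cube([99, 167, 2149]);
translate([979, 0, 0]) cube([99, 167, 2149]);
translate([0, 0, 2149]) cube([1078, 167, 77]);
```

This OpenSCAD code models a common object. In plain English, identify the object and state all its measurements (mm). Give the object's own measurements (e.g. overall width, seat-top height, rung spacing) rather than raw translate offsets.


A door frame. The clear opening is 880 mm wide and 2149 mm high. Two 99 mm wide jambs, 167 mm deep, stand either side of the opening from the floor to the top of the opening. A 77 mm thick head sits across the top of both jambs, spanning the full outside width of the frame.


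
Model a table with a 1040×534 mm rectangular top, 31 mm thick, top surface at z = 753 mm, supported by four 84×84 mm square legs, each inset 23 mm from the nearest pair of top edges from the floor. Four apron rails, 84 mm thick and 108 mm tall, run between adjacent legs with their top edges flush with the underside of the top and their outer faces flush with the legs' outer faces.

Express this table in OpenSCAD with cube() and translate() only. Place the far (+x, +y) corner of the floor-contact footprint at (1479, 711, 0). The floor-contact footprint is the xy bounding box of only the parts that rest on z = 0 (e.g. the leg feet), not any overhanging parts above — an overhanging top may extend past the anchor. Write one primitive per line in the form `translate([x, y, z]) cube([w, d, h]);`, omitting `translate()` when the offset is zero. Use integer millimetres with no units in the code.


translate([462, 200, 722]) cube([1040, 534, 31]);
translate([485, 223, 0]) cube([84, 84, 722]);
translate([1395, 223, 0]) cube([84, 84, 722]);
translate([485, 627, 0]) cube([84, 84, 722]);
translate([1395, 627, 0]) cube([84, 84, 722]);
translate([569, 223, 614]) cube([826, 84, 108]);
translate([569, 627, 614]) cube([826, 84, 108]);
translate([485, 307, 614]) cube([84, 320, 108]);
translate([1395, 307, 614]) cube([84, 320, 108]);


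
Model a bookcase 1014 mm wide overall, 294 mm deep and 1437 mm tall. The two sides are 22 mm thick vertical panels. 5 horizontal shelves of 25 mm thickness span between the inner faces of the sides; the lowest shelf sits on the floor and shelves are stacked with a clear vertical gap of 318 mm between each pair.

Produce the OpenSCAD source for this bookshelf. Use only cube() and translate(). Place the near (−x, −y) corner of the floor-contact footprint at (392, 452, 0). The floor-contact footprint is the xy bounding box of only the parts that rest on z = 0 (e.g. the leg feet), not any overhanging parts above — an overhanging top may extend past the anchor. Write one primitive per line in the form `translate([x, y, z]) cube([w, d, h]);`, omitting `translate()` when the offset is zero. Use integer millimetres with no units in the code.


translate([392, 452, 0]) cube([22, 294, 1437]);
translate([1384, 452, 0]) cube([22, 294, 1437]);
translate([414, 452, 0]) cube([970, 294, 25]);
translate([414, 452, 343]) cube([970, 294, 25]);
translate([414, 452, 686]) cube([970, 294, 25]);
translate([414, 452, 1029]) cube([970, 294, 25]);
translate([414, 452, 1372]) cube([970, 294, 25]);


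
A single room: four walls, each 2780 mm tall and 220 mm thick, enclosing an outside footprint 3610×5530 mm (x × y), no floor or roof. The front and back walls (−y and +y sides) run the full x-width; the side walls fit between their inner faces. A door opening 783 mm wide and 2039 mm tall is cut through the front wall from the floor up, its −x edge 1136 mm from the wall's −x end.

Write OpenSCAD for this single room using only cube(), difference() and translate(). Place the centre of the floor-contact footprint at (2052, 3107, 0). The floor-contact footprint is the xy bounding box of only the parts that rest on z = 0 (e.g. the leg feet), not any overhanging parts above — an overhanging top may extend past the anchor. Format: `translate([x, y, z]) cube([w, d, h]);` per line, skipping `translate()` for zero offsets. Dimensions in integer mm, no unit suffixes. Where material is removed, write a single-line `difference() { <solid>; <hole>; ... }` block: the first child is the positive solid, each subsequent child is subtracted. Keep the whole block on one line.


difference() { translate([247, 342, 0]) cube([3610, 220, 2780]); translate([1383, 342, 0]) cube([783, 220, 2039]); }
translate([247, 5652, 0]) cube([3610, 220, 2780]);
translate([247, 562, 0]) cube([220, 5090, 2780]);
translate([3637, 562, 0]) cube([220, 5090, 2780]);


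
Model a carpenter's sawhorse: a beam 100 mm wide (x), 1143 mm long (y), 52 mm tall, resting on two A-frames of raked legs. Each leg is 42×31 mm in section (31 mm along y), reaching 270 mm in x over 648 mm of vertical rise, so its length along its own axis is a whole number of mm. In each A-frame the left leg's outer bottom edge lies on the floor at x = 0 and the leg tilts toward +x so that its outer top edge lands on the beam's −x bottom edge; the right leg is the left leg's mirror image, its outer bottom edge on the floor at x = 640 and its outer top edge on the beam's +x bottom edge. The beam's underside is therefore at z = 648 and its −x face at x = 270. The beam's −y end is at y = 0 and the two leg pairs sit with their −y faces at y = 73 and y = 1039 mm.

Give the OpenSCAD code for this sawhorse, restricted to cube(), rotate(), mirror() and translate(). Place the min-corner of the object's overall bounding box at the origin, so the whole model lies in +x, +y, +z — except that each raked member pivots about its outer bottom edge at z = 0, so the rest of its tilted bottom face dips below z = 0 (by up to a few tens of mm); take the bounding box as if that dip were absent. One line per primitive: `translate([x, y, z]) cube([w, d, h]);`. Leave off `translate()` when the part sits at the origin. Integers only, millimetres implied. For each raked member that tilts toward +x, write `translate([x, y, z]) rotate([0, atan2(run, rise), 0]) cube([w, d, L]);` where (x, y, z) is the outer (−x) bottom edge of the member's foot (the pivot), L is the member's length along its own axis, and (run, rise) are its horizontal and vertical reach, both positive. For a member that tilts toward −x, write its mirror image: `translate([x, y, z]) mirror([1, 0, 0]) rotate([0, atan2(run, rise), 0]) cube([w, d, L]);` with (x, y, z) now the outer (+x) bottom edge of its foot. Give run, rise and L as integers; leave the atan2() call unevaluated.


translate([270, 0, 648]) cube([100, 1143, 52]);
translate([0, 73, 0]) rotate([0, atan2(270, 648), 0]) cube([42, 31, 702]);
translate([640, 73, 0]) mirror([1, 0, 0]) rotate([0, atan2(270, 648), 0]) cube([42, 31, 702]);
translate([0, 1039, 0]) rotate([0, atan2(270, 648), 0]) cube([42, 31, 702]);
translate([640, 1039, 0]) mirror([1, 0, 0]) rotate([0, atan2(270, 648), 0]) cube([42, 31, 702]);


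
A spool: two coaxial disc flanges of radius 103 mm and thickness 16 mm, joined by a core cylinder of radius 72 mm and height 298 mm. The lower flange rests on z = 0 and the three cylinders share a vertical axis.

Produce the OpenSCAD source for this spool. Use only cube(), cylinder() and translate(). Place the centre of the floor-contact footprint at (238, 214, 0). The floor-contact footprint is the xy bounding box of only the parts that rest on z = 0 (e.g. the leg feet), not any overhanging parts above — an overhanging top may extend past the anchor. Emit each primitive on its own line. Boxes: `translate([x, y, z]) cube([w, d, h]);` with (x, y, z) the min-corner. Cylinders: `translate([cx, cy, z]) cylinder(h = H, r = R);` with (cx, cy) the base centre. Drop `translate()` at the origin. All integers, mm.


translate([238, 214, 0]) cylinder(h = 16, r = 103);
translate([238, 214, 16]) cylinder(h = 298, r = 72);
translate([238, 214, 314]) cylinder(h = 16, r = 103);


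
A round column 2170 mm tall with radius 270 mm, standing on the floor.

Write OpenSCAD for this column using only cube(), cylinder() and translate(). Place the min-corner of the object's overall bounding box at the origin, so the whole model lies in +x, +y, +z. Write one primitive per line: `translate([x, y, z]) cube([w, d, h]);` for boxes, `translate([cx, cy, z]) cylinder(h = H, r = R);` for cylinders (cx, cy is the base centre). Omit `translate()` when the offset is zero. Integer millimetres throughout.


translate([270, 270, 0]) cylinder(h = 2170, r = 270);


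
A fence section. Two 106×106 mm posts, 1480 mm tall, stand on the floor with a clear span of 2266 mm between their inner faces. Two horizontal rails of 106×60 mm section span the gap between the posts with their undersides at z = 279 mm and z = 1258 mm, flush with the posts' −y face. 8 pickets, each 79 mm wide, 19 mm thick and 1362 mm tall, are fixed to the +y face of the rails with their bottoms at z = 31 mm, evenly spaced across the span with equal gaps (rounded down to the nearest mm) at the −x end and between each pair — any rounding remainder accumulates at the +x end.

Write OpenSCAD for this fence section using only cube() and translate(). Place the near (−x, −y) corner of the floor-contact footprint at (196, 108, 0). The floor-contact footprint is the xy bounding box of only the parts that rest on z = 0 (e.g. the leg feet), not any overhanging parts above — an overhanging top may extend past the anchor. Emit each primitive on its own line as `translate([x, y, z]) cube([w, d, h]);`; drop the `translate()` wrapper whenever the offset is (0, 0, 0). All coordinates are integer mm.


translate([196, 108, 0]) cube([106, 106, 1480]);
translate([2568, 108, 0]) cube([106, 106, 1480]);
translate([302, 108, 279]) cube([2266, 106, 60]);
translate([302, 108, 1258]) cube([2266, 106, 60]);
translate([483, 214, 31]) cube([79, 19, 1362]);
translate([743, 214, 31]) cube([79, 19, 1362]);
translate([1003, 214, 31]) cube([79, 19, 1362]);
translate([1263, 214, 31]) cube([79, 19, 1362]);
translate([1523, 214, 31]) cube([79, 19, 1362]);
translate([1783, 214, 31]) cube([79, 19, 1362]);
translate([2043, 214, 31]) cube([79, 19, 1362]);
translate([2303, 214, 31]) cube([79, 19, 1362]);


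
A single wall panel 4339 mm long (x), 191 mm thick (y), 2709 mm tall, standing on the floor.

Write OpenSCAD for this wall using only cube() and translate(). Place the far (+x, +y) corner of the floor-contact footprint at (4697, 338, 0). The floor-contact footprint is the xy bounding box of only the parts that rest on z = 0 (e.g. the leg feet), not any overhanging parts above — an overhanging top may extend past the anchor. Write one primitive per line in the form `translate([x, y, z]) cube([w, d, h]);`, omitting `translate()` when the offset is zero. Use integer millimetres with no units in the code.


translate([358, 147, 0]) cube([4339, 191, 2709]);


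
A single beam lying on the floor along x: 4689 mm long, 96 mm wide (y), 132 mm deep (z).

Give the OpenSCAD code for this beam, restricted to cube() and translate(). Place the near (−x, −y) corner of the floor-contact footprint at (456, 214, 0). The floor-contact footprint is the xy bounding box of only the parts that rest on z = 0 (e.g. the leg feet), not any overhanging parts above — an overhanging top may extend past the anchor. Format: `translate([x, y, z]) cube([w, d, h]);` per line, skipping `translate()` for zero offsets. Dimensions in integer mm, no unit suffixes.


translate([456, 214, 0]) cube([4689, 96, 132]);


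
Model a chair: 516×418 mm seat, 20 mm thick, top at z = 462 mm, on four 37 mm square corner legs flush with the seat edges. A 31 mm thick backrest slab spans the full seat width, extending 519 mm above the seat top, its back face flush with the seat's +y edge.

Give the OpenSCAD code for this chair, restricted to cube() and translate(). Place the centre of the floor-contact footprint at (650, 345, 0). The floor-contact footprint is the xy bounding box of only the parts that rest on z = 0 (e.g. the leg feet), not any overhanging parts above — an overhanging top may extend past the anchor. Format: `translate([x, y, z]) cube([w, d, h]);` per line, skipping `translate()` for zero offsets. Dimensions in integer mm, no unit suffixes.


translate([392, 136, 442]) cube([516, 418, 20]);
translate([392, 136, 0]) cube([37, 37, 442]);
translate([871, 136, 0]) cube([37, 37, 442]);
translate([392, 517, 0]) cube([37, 37, 442]);
translate([871, 517, 0]) cube([37, 37, 442]);
translate([392, 523, 462]) cube([516, 31, 519]);


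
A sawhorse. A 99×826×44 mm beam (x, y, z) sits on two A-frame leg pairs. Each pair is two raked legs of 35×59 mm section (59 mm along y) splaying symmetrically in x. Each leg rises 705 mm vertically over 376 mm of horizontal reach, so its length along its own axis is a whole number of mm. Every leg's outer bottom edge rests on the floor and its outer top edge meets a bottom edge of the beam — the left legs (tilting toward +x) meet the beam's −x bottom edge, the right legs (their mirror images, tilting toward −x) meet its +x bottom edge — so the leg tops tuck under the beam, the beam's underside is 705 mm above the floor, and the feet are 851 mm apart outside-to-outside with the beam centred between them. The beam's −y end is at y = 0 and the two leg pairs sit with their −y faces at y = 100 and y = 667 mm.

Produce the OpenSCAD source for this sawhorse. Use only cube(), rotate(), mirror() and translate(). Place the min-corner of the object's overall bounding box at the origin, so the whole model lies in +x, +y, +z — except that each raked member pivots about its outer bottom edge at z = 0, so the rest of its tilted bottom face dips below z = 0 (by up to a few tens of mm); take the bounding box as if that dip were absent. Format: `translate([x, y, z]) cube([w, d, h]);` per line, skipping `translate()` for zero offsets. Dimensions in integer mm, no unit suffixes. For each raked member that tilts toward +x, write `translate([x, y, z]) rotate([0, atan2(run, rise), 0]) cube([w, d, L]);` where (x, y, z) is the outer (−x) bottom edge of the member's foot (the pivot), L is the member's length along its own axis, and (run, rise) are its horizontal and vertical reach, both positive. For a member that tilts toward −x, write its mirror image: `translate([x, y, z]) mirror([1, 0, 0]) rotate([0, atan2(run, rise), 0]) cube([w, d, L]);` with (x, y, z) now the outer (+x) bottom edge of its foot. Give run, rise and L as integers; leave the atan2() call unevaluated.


translate([376, 0, 705]) cube([99, 826, 44]);
translate([0, 100, 0]) rotate([0, atan2(376, 705), 0]) cube([35, 59, 799]);
translate([851, 100, 0]) mirror([1, 0, 0]) rotate([0, atan2(376, 705), 0]) cube([35, 59, 799]);
translate([0, 667, 0]) rotate([0, atan2(376, 705), 0]) cube([35, 59, 799]);
translate([851, 667, 0]) mirror([1, 0, 0]) rotate([0, atan2(376, 705), 0]) cube([35, 59, 799]);


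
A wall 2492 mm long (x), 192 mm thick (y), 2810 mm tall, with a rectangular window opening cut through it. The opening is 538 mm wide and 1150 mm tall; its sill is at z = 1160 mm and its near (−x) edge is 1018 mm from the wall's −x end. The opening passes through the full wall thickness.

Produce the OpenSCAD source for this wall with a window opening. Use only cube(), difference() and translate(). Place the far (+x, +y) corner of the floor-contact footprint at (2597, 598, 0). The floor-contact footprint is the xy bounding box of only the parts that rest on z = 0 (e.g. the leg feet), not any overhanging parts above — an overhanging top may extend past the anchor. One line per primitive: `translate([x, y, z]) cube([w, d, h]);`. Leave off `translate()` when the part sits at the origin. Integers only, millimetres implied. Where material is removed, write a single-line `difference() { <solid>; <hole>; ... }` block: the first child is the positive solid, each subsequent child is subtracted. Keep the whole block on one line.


difference() { translate([105, 406, 0]) cube([2492, 192, 2810]); translate([1123, 406, 1160]) cube([538, 192, 1150]); }


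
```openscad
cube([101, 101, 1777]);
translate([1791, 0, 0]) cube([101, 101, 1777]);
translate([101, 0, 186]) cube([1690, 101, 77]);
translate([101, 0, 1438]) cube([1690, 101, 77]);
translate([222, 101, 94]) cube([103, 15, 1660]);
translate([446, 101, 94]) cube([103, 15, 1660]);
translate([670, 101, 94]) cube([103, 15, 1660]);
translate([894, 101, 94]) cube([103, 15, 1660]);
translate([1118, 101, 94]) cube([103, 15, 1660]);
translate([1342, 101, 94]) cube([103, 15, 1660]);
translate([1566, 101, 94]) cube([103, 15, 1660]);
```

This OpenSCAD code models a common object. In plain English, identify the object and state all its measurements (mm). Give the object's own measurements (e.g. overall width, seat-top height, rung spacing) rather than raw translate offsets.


A fence section. Two 101×101 mm posts, 1777 mm tall, stand on the floor with a clear span of 1690 mm between their inner faces. Two horizontal rails of 101×77 mm section span the gap between the posts with their undersides at z = 186 mm and z = 1438 mm, flush with the posts' −y face. 7 pickets, each 103 mm wide, 15 mm thick and 1660 mm tall, are fixed to the +y face of the rails with their bottoms at z = 94 mm, spaced across the span with a 121 mm gap after the −x post and between neighbouring pickets, with 122 mm left before the +x post.


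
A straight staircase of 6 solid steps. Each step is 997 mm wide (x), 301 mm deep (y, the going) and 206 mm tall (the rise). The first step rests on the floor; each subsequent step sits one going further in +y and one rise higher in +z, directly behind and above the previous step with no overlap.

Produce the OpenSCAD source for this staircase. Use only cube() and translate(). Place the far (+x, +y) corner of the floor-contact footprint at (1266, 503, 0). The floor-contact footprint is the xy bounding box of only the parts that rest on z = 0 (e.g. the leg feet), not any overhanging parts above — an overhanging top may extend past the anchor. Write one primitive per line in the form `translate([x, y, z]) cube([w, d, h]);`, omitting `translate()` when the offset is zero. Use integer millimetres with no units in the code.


translate([269, 202, 0]) cube([997, 301, 206]);
translate([269, 503, 206]) cube([997, 301, 206]);
translate([269, 804, 412]) cube([997, 301, 206]);
translate([269, 1105, 618]) cube([997, 301, 206]);
translate([269, 1406, 824]) cube([997, 301, 206]);
translate([269, 1707, 1030]) cube([997, 301, 206]);


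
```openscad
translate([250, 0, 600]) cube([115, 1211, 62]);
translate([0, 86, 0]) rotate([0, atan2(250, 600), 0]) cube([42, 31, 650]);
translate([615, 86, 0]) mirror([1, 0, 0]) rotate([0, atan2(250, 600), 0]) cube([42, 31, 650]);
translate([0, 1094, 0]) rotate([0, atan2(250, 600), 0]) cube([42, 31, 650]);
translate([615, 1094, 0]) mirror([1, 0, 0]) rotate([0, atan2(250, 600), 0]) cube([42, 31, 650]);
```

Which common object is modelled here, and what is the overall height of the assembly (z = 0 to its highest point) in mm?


A sawhorse. The overall height is 662 mm.

A beam across two mirrored pairs of raked legs — a sawhorse. The beam's underside is at z = 600 (matching the legs' vertical rise in atan2(250, 600)) and the beam is 62 mm tall, so its top is at 600 + 62 = 662 mm. The raked legs top out at the beam's underside, so that is the highest point.


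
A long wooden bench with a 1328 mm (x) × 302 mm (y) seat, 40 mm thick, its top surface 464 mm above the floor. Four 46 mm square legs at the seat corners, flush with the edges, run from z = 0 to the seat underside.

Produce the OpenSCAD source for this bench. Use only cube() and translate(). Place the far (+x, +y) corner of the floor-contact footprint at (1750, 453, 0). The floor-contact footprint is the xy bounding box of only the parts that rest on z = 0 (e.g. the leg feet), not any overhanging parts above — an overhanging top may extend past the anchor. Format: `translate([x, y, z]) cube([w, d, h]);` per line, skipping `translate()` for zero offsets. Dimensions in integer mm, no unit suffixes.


translate([422, 151, 424]) cube([1328, 302, 40]);
translate([422, 151, 0]) cube([46, 46, 424]);
translate([422, 407, 0]) cube([46, 46, 424]);
translate([1704, 151, 0]) cube([46, 46, 424]);
translate([1704, 407, 0]) cube([46, 46, 424]);


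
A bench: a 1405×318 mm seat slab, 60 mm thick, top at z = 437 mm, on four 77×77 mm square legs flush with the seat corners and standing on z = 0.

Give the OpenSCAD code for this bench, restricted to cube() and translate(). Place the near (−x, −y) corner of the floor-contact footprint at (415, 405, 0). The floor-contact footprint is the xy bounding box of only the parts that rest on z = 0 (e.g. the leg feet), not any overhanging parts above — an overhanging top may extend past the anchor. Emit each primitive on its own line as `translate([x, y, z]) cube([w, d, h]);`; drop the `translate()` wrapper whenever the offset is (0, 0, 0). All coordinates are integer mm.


translate([415, 405, 377]) cube([1405, 318, 60]);
translate([415, 405, 0]) cube([77, 77, 377]);
translate([415, 646, 0]) cube([77, 77, 377]);
translate([1743, 405, 0]) cube([77, 77, 377]);
translate([1743, 646, 0]) cube([77, 77, 377]);


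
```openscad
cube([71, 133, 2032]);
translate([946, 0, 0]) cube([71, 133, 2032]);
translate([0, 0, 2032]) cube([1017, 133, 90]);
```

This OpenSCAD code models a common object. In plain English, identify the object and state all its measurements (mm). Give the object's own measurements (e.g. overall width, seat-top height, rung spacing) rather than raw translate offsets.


A door frame. The clear opening is 875 mm wide and 2032 mm high. Two 71 mm wide jambs, 133 mm deep, stand either side of the opening from the floor to the top of the opening. A 90 mm thick head sits across the top of both jambs, spanning the full outside width of the frame.


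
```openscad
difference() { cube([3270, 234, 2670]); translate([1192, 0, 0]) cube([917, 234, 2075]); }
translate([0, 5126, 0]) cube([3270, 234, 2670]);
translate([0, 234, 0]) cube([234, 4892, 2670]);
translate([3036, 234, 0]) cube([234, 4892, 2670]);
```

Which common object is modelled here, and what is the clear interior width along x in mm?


A single room. The interior width is 2802 mm.

Four walls enclosing a rectangle with a door in the front wall — a room. Outside width 3270 minus two 234 mm walls gives 2802 mm.


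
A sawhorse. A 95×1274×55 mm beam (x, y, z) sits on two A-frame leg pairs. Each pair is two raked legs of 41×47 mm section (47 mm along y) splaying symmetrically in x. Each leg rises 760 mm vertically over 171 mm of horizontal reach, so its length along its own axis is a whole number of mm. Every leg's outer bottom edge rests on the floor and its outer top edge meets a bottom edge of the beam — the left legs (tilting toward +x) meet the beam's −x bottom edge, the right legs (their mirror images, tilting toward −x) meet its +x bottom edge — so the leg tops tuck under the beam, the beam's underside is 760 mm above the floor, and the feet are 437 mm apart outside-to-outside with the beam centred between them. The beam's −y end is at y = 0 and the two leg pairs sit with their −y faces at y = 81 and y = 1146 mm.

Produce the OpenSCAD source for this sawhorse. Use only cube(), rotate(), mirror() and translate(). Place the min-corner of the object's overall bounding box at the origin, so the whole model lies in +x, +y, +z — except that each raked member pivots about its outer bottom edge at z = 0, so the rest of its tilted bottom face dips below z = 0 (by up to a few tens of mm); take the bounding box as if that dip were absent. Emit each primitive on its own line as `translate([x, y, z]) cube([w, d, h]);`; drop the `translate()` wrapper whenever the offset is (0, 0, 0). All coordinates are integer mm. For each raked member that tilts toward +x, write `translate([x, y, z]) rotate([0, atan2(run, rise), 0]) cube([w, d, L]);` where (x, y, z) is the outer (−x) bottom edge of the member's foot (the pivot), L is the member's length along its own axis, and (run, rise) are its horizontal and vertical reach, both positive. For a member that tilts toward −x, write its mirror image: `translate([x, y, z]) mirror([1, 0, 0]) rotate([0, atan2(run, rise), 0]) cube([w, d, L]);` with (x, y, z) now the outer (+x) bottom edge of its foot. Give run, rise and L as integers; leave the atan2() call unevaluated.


translate([171, 0, 760]) cube([95, 1274, 55]);
translate([0, 81, 0]) rotate([0, atan2(171, 760), 0]) cube([41, 47, 779]);
translate([437, 81, 0]) mirror([1, 0, 0]) rotate([0, atan2(171, 760), 0]) cube([41, 47, 779]);
translate([0, 1146, 0]) rotate([0, atan2(171, 760), 0]) cube([41, 47, 779]);
translate([437, 1146, 0]) mirror([1, 0, 0]) rotate([0, atan2(171, 760), 0]) cube([41, 47, 779]);


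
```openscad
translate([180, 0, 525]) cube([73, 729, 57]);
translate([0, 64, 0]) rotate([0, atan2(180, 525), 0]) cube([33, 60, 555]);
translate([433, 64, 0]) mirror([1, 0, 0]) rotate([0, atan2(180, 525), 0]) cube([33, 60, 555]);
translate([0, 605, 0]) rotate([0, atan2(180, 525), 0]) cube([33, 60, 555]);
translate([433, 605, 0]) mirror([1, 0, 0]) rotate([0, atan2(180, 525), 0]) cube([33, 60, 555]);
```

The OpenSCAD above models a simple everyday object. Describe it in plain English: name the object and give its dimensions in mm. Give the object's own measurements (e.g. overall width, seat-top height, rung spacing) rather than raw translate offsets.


A sawhorse. A 73×729×57 mm beam (x, y, z) sits on two A-frame leg pairs. Each pair is two raked legs of 33×60 mm section (60 mm along y) splaying symmetrically in x. Each leg rises 525 mm vertically over 180 mm of horizontal reach and is 555 mm long along its own axis. Every leg's outer bottom edge rests on the floor and its outer top edge meets a bottom edge of the beam — the left legs (tilting toward +x) meet the beam's −x bottom edge, the right legs (their mirror images, tilting toward −x) meet its +x bottom edge — so the leg tops tuck under the beam, the beam's underside is 525 mm above the floor, and the feet are 433 mm apart outside-to-outside with the beam centred between them. The two leg pairs are set in 64 mm from either end of the beam.


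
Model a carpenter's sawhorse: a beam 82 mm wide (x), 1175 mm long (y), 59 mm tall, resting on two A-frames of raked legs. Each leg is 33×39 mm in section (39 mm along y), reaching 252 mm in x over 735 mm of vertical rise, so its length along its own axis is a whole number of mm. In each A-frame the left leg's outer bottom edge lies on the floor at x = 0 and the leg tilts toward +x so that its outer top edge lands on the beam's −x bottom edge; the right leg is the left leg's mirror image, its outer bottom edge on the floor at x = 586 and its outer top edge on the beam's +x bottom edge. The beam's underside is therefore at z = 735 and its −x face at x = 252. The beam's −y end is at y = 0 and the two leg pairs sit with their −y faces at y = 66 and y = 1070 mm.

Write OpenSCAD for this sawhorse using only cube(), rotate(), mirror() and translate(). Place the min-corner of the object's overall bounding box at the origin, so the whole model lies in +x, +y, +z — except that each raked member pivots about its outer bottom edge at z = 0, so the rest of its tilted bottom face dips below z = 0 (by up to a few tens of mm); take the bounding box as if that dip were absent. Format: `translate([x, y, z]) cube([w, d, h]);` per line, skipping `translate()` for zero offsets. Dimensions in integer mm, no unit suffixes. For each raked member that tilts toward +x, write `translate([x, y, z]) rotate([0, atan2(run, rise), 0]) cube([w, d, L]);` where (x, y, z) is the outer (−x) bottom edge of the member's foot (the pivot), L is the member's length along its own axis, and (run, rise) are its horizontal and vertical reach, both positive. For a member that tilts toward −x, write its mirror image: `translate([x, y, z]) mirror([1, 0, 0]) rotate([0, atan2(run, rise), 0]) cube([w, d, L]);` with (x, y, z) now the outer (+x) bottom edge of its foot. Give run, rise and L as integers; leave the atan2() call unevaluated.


translate([252, 0, 735]) cube([82, 1175, 59]);
translate([0, 66, 0]) rotate([0, atan2(252, 735), 0]) cube([33, 39, 777]);
translate([586, 66, 0]) mirror([1, 0, 0]) rotate([0, atan2(252, 735), 0]) cube([33, 39, 777]);
translate([0, 1070, 0]) rotate([0, atan2(252, 735), 0]) cube([33, 39, 777]);
translate([586, 1070, 0]) mirror([1, 0, 0]) rotate([0, atan2(252, 735), 0]) cube([33, 39, 777]);


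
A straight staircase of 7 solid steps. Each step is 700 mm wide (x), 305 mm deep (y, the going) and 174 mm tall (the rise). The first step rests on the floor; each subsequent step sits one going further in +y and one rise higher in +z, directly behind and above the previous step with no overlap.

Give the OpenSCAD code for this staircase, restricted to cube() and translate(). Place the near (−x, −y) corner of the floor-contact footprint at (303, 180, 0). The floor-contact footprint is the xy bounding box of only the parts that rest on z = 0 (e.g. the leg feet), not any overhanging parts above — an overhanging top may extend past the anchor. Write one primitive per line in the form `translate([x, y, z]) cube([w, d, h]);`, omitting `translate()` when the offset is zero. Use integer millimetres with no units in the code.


translate([303, 180, 0]) cube([700, 305, 174]);
translate([303, 485, 174]) cube([700, 305, 174]);
translate([303, 790, 348]) cube([700, 305, 174]);
translate([303, 1095, 522]) cube([700, 305, 174]);
translate([303, 1400, 696]) cube([700, 305, 174]);
translate([303, 1705, 870]) cube([700, 305, 174]);
translate([303, 2010, 1044]) cube([700, 305, 174]);


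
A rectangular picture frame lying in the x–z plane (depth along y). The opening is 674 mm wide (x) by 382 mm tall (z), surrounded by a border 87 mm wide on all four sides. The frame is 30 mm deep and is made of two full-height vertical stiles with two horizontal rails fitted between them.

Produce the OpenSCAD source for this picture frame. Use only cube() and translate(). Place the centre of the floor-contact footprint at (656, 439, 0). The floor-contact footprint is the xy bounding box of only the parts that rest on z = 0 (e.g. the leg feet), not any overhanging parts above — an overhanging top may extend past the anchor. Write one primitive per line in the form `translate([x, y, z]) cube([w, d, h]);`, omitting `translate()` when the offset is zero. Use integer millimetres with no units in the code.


translate([232, 424, 0]) cube([87, 30, 556]);
translate([993, 424, 0]) cube([87, 30, 556]);
translate([319, 424, 0]) cube([674, 30, 87]);
translate([319, 424, 469]) cube([674, 30, 87]);
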